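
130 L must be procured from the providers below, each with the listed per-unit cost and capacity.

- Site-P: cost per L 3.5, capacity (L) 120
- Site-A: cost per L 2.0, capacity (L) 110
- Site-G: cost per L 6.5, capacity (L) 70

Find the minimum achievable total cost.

Fill from the cheapest provider first.
Take 110 from Site-A at 2.0 ; need 20 more.
Take 20 from Site-P at 3.5 to finish.
Site-G: unused.
Cost = 110×2.0 + 20×3.5 = 290.

290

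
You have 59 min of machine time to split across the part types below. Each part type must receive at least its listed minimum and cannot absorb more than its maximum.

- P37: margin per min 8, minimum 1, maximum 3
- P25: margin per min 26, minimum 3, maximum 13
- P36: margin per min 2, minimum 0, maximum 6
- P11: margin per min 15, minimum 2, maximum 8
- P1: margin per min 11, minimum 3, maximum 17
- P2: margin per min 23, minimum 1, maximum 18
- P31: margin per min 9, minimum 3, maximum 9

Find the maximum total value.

Meeting every minimum uses 1+3+0+2+3+1+3 = 13 min, leaving 46.
Highest margin per min first: P25 26 > P2 23 > P11 15 > P1 11 > P31 9 > P37 8 > P36 2.
P25 takes 10 more to reach its cap of 13 → 36 left.
P2 takes 17 more to reach its cap of 18 → 19 left.
P11 takes 6 more to reach its cap of 8 → 13 left.
Only 13 left; P1 takes them to reach 16.
Total = 8×1 + 26×13 + 15×8 + 11×16 + 23×18 + 9×3 = 1083.

1083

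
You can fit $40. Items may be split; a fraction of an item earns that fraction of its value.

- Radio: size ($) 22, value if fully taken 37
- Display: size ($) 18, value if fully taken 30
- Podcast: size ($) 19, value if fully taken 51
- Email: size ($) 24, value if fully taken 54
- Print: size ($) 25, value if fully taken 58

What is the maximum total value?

Sort by value density: Podcast 51/19≈2.68, Print 58/25≈2.32, Email 54/24≈2.25, Radio 37/22≈1.68, Display 30/18≈1.67.
Podcast: take in full, 19 $ for value 51 ; 21 left.
Fill the last 21 $ with part of Print: 21/25 of it earns 48.72.
Total value = 99.72.

99.72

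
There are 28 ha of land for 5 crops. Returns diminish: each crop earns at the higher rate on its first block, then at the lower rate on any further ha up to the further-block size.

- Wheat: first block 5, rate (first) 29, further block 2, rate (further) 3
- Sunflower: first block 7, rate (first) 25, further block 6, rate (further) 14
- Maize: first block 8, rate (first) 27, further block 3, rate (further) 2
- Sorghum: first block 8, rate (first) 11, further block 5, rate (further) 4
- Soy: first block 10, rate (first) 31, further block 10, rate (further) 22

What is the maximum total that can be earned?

796

Treat each block as its own option and order by rate: Soy/T1 31 > Wheat/T1 29 > Maize/T1 27 > Sunflower/T1 25 > Soy/T2 22 > Sunflower/T2 14 > Sorghum/T1 11 > Sorghum/T2 4 > Wheat/T2 3 > Maize/T2 2.
Soy/T1 (31): +10 ; 18 left.
Wheat/T1 (29): +5 ; 13 left.
Fill Maize T1 block (8 at 27) ; 5 left.
Sunflower T1 at 25: only 5 left, fill 5.
Total = 31×10 + 29×5 + 27×8 + 25×5 = 796.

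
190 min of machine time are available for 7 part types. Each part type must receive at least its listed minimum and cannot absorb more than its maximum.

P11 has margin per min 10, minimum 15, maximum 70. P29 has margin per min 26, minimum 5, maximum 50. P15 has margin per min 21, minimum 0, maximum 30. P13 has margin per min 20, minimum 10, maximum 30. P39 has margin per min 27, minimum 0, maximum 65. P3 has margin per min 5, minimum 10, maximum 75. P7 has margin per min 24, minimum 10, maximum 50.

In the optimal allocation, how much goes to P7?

Meeting every minimum uses 15+5+0+10+0+10+10 = 50 min, leaving 140.
Order the part types by margin per min: P39 27 > P29 26 > P7 24 > P15 21 > P13 20 > P11 10 > P3 5.
P39 takes 65 more to reach its cap of 65 ; 75 left.
P29: +45 to 50 (cap) ; 30 left.
P7 has room for 40 more but only 30 remain, so it gets 40.

40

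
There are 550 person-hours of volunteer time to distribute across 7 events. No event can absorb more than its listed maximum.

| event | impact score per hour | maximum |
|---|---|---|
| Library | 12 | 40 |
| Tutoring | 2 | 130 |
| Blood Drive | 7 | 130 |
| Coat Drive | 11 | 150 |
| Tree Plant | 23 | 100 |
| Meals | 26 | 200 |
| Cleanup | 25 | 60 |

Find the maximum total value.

Highest impact score per hour first: Meals 26 > Cleanup 25 > Tree Plant 23 > Library 12 > Coat Drive 11 > Blood Drive 7 > Tutoring 2.
Meals: +200 to 200 (cap) — 350 left.
Cleanup takes 60 to reach its cap of 60 — 290 left.
Tree Plant takes 100 to reach its cap of 100 — 190 left.
Library: +40 to 40 (cap) — 150 left.
Coat Drive takes 150 to reach its cap of 150 — 0 left.
Total = 12×40 + 11×150 + 23×100 + 26×200 + 25×60 = 11130.

11130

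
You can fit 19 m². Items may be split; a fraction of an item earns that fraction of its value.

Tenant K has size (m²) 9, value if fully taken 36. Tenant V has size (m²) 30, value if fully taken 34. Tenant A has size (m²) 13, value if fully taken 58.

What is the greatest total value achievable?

Best value per unit of size first: Tenant A 58/13≈4.46, Tenant K 36/9≈4, Tenant V 34/30≈1.13.
Tenant A: take in full, 13 m² for value 58 ; 6 left.
6 m² left: a 6/9 share of Tenant K gives 36×6/9 = 24.
Total value = 82.

82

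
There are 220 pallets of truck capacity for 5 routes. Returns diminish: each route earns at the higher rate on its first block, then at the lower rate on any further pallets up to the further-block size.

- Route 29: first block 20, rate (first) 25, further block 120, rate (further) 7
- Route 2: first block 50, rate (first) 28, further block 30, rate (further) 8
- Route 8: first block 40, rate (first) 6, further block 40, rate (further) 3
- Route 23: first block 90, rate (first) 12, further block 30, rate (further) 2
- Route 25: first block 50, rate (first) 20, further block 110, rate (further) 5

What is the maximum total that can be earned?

4060

Treat each block as its own option and order by rate: Route 2/T1 28 > Route 29/T1 25 > Route 25/T1 20 > Route 23/T1 12 > Route 2/T2 8 > Route 29/T2 7 > Route 8/T1 6 > Route 25/T2 5 > Route 8/T2 3 > Route 23/T2 2.
Route 2 T1 at 28: fill all 50 → 170 left.
Route 29 T1 at 25: fill all 20 → 150 left.
Fill Route 25 T1 block (50 at 20) → 100 left.
Fill Route 23 T1 block (90 at 12) → 10 left.
10 remain; put them into Route 2 T2 at 8.
Total = 28×50 + 25×20 + 20×50 + 12×90 + 8×10 = 4060.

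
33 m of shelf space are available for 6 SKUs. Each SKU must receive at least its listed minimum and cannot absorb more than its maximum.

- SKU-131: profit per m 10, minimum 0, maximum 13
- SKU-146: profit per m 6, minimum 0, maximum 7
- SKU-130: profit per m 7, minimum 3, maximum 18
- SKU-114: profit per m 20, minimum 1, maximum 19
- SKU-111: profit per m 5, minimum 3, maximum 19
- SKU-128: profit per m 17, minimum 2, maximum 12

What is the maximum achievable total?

552

Meeting every minimum uses 0+0+3+1+3+2 = 9 m, leaving 24.
Rank by profit per m: SKU-114 20 > SKU-128 17 > SKU-131 10 > SKU-130 7 > SKU-146 6 > SKU-111 5.
SKU-114 takes 18 more to reach its cap of 19 → 6 left.
SKU-128: +6 (room for 10) → 8. Pool exhausted.
Total = 7×3 + 20×19 + 5×3 + 17×8 = 552.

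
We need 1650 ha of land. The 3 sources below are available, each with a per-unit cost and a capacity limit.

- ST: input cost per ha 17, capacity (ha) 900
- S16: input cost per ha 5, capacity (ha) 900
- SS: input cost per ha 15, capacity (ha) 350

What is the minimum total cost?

Use sources in increasing cost order.
S16 (5): use full 900 — 750 ha to go.
SS (15): use full 350 — 400 ha to go.
ST (17): take the remaining 400 — done.
Cost = 900×5 + 350×15 + 400×17 = 16550.

16550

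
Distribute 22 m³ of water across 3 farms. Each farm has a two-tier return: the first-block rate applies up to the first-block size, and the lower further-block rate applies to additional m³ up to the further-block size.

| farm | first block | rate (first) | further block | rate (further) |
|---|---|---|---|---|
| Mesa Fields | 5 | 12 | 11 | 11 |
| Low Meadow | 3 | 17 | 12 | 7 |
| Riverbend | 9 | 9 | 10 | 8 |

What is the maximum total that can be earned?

259

Rank every tier by rate: Low Meadow/T1 17 > Mesa Fields/T1 12 > Mesa Fields/T2 11 > Riverbend/T1 9 > Riverbend/T2 8 > Low Meadow/T2 7.
Low Meadow T1 at 17: fill all 3 — 19 left.
Fill Mesa Fields T1 block (5 at 12) — 14 left.
Mesa Fields/T2 (11): +11 — 3 left.
Riverbend T1 at 9: only 3 left, fill 3.
Total = 17×3 + 12×5 + 11×11 + 9×3 = 259.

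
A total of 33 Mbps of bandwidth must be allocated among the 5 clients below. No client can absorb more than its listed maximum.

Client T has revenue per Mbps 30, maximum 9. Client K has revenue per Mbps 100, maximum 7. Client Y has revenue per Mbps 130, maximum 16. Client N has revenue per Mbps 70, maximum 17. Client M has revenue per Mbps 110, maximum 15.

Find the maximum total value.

Rank by revenue per Mbps: Client Y 130 > Client M 110 > Client K 100 > Client N 70 > Client T 30.
Client Y takes 16 to reach its cap of 16 ; 17 left.
Client M: +15 to 15 (cap) ; 2 left.
Only 2 left; Client K takes them to reach 2.
Total = 100×2 + 130×16 + 110×15 = 3930.

3930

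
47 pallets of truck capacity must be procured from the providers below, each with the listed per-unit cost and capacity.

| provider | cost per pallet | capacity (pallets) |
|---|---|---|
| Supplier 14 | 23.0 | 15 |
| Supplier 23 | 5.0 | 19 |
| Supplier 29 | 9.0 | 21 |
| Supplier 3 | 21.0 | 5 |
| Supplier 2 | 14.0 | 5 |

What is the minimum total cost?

Fill from the cheapest provider first.
Supplier 23 (5.0): use full 19 ; 28 pallets to go.
Take 21 from Supplier 29 at 9.0 ; need 7 more.
Take 5 from Supplier 2 at 14.0 ; need 2 more.
Supplier 3 at 21.0: take 2 of its 5 ; requirement met.
Supplier 14: unused.
Cost = 19×5.0 + 21×9.0 + 5×14.0 + 2×21.0 = 396.

396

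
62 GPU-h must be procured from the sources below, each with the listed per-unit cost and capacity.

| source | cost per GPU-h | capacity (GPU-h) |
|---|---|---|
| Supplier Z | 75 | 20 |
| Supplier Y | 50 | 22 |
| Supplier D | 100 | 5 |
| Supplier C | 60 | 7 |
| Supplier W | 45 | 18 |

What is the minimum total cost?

3455

Use sources in increasing cost order.
Supplier W (45): use full 18 — 44 GPU-h to go.
Supplier Y at 50: take all 22 GPU-h — 22 still needed.
Supplier C at 60: take all 7 GPU-h — 15 still needed.
Supplier Z (75): take the remaining 15 — done.
Supplier D: unused.
Cost = 18×45 + 22×50 + 7×60 + 15×75 = 3455.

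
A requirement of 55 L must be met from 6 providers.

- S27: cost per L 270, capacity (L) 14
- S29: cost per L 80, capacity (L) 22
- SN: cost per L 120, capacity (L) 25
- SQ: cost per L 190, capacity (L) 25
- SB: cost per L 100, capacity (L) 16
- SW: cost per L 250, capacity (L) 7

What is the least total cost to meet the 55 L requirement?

5400

Use providers in increasing cost order.
Take 22 from S29 at 80 ; need 33 more.
Take 16 from SB at 100 ; need 17 more.
SN (120): take the remaining 17 ; done.
SQ, SW, S27: unused.
Cost = 22×80 + 16×100 + 17×120 = 5400.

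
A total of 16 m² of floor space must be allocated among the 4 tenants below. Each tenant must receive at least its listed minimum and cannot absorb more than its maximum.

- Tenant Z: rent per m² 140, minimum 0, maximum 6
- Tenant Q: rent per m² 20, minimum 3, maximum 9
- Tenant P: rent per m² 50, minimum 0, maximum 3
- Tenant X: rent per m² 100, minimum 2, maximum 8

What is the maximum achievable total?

1600

Meeting every minimum uses 0+3+0+2 = 5 m², leaving 11.
Rank by rent per m²: Tenant Z 140 > Tenant X 100 > Tenant P 50 > Tenant Q 20.
Tenant Z: +6 to 6 (cap) ; 5 left.
Tenant X has room for 6 more but only 5 remain, so it gets 7.
Total = 140×6 + 20×3 + 100×7 = 1600.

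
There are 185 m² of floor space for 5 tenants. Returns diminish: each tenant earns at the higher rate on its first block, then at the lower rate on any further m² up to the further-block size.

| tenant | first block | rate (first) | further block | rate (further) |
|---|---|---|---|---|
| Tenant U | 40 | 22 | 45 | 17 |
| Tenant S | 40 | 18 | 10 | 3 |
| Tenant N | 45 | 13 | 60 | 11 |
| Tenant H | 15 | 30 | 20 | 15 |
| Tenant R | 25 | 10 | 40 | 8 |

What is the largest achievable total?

Treat each block as its own option and order by rate: Tenant H/tier1 30 > Tenant U/tier1 22 > Tenant S/tier1 18 > Tenant U/tier2 17 > Tenant H/tier2 15 > Tenant N/tier1 13 > Tenant N/tier2 11 > Tenant R/tier1 10 > Tenant R/tier2 8 > Tenant S/tier2 3.
Fill Tenant H tier1 block (15 at 30) ; 170 left.
Fill Tenant U tier1 block (40 at 22) ; 130 left.
Tenant S tier1 at 18: fill all 40 ; 90 left.
Fill Tenant U tier2 block (45 at 17) ; 45 left.
Fill Tenant H tier2 block (20 at 15) ; 25 left.
25 remain; put them into Tenant N tier1 at 13.
Total = 30×15 + 22×40 + 18×40 + 17×45 + 15×20 + 13×25 = 3440.

3440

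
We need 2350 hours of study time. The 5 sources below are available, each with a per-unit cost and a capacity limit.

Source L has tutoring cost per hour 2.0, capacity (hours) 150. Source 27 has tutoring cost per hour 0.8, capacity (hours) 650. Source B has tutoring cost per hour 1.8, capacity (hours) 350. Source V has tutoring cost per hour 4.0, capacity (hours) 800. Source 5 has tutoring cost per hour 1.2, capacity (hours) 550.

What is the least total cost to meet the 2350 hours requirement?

4710

Fill from the cheapest source first.
Source 27 at 0.8: take all 650 hours ; 1700 still needed.
Source 5 (1.2): use full 550 ; 1150 hours to go.
Source B (1.8): use full 350 ; 800 hours to go.
Source L (2.0): use full 150 ; 650 hours to go.
Source V at 4.0: take 650 of its 800 ; requirement met.
Cost = 650×0.8 + 550×1.2 + 350×1.8 + 150×2.0 + 650×4.0 = 4710.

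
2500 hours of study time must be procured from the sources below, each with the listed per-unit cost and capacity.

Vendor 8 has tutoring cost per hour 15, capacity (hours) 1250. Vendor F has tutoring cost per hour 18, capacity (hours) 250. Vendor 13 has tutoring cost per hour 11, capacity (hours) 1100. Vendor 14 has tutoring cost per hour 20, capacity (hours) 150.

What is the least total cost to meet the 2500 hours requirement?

Use sources in increasing cost order.
Vendor 13 (11): use full 1100 → 1400 hours to go.
Vendor 8 at 15: take all 1250 hours → 150 still needed.
Vendor F (18): take the remaining 150 → done.
Vendor 14: unused.
Cost = 1100×11 + 1250×15 + 150×18 = 33550.

33550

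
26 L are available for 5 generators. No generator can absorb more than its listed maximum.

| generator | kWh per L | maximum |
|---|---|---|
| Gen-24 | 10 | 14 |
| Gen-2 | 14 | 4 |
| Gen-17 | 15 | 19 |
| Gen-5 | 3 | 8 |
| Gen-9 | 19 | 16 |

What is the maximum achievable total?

Order the generators by kWh per L: Gen-9 19 > Gen-17 15 > Gen-2 14 > Gen-24 10 > Gen-5 3.
Gen-9 takes 16 to reach its cap of 16 ; 10 left.
Only 10 left; Gen-17 takes them to reach 10.
Total = 15×10 + 19×16 = 454.

454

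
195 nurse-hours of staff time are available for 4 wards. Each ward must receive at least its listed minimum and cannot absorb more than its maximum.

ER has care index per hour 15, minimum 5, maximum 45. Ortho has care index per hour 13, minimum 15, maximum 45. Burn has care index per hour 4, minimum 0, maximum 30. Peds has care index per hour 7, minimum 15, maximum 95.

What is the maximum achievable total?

1965

Meeting every minimum uses 5+15+0+15 = 35 nurse-hours, leaving 160.
Rank by care index per hour: ER 15 > Ortho 13 > Peds 7 > Burn 4.
ER: +40 to 45 (cap) — 120 left.
Ortho takes 30 more to reach its cap of 45 — 90 left.
Peds: +80 to 95 (cap) — 10 left.
Only 10 left; Burn takes them to reach 10.
Total = 15×45 + 13×45 + 4×10 + 7×95 = 1965.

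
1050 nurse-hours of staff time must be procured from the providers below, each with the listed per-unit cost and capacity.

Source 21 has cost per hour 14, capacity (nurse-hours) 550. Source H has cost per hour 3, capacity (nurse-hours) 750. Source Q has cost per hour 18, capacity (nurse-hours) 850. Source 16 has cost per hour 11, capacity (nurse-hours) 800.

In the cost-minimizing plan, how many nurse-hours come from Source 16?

Use providers in increasing cost order.
Take 750 from Source H at 3 → need 300 more.
Source 16 at 11: take 300 of its 800 → requirement met.
Source 21, Source Q: unused.

300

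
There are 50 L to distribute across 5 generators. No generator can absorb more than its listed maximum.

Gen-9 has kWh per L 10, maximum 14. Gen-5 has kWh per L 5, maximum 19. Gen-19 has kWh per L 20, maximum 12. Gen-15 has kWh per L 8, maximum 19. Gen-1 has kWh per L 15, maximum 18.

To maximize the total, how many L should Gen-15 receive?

Order the generators by kWh per L: Gen-19 20 > Gen-1 15 > Gen-9 10 > Gen-15 8 > Gen-5 5.
Gen-19: +12 to 12 (cap) — 38 left.
Gen-1: +18 to 18 (cap) — 20 left.
Gen-9 takes 14 to reach its cap of 14 — 6 left.
Gen-15: +6 (room for 19) → 6. Pool exhausted.

6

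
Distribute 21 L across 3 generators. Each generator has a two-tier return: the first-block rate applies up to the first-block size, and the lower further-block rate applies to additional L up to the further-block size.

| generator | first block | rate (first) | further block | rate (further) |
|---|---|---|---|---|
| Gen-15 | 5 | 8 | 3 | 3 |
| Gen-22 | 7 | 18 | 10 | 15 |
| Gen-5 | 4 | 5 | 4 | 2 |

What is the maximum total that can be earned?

308

Order all 6 blocks by rate: Gen-22/T1 18 > Gen-22/T2 15 > Gen-15/T1 8 > Gen-5/T1 5 > Gen-15/T2 3 > Gen-5/T2 2.
Gen-22/T1 (18): +7 → 14 left.
Gen-22 T2 at 15: fill all 10 → 4 left.
4 remain; put them into Gen-15 T1 at 8.
Total = 18×7 + 15×10 + 8×4 = 308.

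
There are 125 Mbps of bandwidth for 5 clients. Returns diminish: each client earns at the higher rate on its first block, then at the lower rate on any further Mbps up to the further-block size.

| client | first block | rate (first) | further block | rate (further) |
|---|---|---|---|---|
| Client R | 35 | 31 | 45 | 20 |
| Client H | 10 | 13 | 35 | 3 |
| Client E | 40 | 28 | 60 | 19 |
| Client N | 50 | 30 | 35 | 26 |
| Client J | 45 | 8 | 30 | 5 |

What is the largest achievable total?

Rank every tier by rate: Client R/T1 31 > Client N/T1 30 > Client E/T1 28 > Client N/T2 26 > Client R/T2 20 > Client E/T2 19 > Client H/T1 13 > Client J/T1 8 > Client J/T2 5 > Client H/T2 3.
Client R/T1 (31): +35 → 90 left.
Fill Client N T1 block (50 at 30) → 40 left.
Fill Client E T1 block (40 at 28) → 0 left.
Total = 31×35 + 30×50 + 28×40 = 3705.

3705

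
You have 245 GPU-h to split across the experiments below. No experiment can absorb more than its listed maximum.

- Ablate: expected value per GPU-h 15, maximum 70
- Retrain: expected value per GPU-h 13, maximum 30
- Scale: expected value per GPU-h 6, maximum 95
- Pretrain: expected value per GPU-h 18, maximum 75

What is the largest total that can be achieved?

Highest expected value per GPU-h first: Pretrain 18 > Ablate 15 > Retrain 13 > Scale 6.
Give Pretrain 75 to hit its cap of 75 → 170 left.
Give Ablate 70 to hit its cap of 70 → 100 left.
Retrain: +30 to 30 (cap) → 70 left.
Scale: +70 (room for 95) → 70. Pool exhausted.
Total = 15×70 + 13×30 + 6×70 + 18×75 = 3210.

3210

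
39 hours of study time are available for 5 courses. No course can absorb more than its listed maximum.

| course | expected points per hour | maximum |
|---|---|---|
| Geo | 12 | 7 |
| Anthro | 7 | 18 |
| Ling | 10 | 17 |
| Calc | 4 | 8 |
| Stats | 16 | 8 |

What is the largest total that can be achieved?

431

Rank by expected points per hour: Stats 16 > Geo 12 > Ling 10 > Anthro 7 > Calc 4.
Give Stats 8 to hit its cap of 8 → 31 left.
Geo: +7 to 7 (cap) → 24 left.
Give Ling 17 to hit its cap of 17 → 7 left.
Anthro: +7 (room for 18) → 7. Pool exhausted.
Total = 12×7 + 7×7 + 10×17 + 16×8 = 431.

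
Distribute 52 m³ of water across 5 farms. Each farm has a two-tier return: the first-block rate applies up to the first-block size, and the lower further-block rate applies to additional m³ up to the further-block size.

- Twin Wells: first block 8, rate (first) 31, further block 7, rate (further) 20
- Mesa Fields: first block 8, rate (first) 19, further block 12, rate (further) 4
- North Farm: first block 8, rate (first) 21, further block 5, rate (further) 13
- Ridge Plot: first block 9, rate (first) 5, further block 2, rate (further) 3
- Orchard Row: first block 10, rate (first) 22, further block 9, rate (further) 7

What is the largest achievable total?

1035

Rank every tier by rate: Twin Wells/T1 31 > Orchard Row/T1 22 > North Farm/T1 21 > Twin Wells/T2 20 > Mesa Fields/T1 19 > North Farm/T2 13 > Orchard Row/T2 7 > Ridge Plot/T1 5 > Mesa Fields/T2 4 > Ridge Plot/T2 3.
Twin Wells/T1 (31): +8 ; 44 left.
Orchard Row/T1 (22): +10 ; 34 left.
North Farm T1 at 21: fill all 8 ; 26 left.
Fill Twin Wells T2 block (7 at 20) ; 19 left.
Fill Mesa Fields T1 block (8 at 19) ; 11 left.
North Farm/T2 (13): +5 ; 6 left.
6 remain; put them into Orchard Row T2 at 7.
Total = 31×8 + 22×10 + 21×8 + 20×7 + 19×8 + 13×5 + 7×6 = 1035.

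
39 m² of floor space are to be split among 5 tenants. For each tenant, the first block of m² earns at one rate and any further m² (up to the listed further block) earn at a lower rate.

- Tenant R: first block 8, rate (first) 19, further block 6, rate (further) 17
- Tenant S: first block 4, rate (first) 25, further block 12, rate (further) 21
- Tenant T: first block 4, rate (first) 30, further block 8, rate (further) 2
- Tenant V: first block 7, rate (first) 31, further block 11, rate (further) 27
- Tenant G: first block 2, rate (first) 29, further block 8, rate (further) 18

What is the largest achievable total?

1023

Order all 10 blocks by rate: Tenant V/first 31 > Tenant T/first 30 > Tenant G/first 29 > Tenant V/second 27 > Tenant S/first 25 > Tenant S/second 21 > Tenant R/first 19 > Tenant G/second 18 > Tenant R/second 17 > Tenant T/second 2.
Tenant V/first (31): +7 ; 32 left.
Fill Tenant T first block (4 at 30) ; 28 left.
Tenant G first at 29: fill all 2 ; 26 left.
Tenant V second at 27: fill all 11 ; 15 left.
Fill Tenant S first block (4 at 25) ; 11 left.
Tenant S/second: +11 of 12 at 21; pool empty.
Total = 31×7 + 30×4 + 29×2 + 27×11 + 25×4 + 21×11 = 1023.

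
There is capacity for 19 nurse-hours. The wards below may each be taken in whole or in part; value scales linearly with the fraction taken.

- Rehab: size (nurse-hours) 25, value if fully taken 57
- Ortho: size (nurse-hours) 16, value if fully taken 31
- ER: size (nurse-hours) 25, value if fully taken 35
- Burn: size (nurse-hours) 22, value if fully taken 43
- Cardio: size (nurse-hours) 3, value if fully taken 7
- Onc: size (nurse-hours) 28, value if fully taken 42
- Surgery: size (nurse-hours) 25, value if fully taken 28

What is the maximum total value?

43.48

Rank by value-to-size ratio: Cardio 7/3≈2.33, Rehab 57/25≈2.28, Burn 43/22≈1.95, Ortho 31/16≈1.94, Onc 42/28≈1.5, ER 35/25≈1.4, Surgery 28/25≈1.12.
Take all of Cardio (3 nurse-hours, value 7) ; 16 nurse-hours left.
Fill the last 16 nurse-hours with part of Rehab: 16/25 of it earns 36.48.
Total value = 43.48.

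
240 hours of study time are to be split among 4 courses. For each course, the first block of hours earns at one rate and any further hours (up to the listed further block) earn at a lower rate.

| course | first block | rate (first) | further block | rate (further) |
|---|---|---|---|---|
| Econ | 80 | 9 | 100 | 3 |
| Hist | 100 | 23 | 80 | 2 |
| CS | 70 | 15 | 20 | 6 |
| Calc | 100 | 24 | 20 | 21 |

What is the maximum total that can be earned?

5420

Rank every tier by rate: Calc/T1 24 > Hist/T1 23 > Calc/T2 21 > CS/T1 15 > Econ/T1 9 > CS/T2 6 > Econ/T2 3 > Hist/T2 2.
Calc T1 at 24: fill all 100 — 140 left.
Fill Hist T1 block (100 at 23) — 40 left.
Calc/T2 (21): +20 — 20 left.
20 remain; put them into CS T1 at 15.
Total = 24×100 + 23×100 + 21×20 + 15×20 = 5420.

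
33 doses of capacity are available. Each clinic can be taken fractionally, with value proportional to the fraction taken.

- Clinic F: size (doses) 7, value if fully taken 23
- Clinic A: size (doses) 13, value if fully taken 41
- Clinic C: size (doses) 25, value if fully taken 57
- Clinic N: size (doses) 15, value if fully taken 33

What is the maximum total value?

Sort by value density: Clinic F 23/7≈3.29, Clinic A 41/13≈3.15, Clinic C 57/25≈2.28, Clinic N 33/15≈2.2.
Take all of Clinic F (7 doses, value 23) → 26 doses left.
Clinic A: take in full, 13 doses for value 41 → 13 left.
Fill the last 13 doses with part of Clinic C: 13/25 of it earns 29.64.
Total value = 93.64.

93.64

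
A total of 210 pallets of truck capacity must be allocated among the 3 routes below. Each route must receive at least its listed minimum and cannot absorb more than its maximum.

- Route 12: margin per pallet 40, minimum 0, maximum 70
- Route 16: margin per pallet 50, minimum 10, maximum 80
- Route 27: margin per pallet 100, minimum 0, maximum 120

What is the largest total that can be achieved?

16400

Meeting every minimum uses 0+10+0 = 10 pallets, leaving 200.
Rank by margin per pallet: Route 27 100 > Route 16 50 > Route 12 40.
Give Route 27 120 more to hit its cap of 120 — 80 left.
Give Route 16 70 more to hit its cap of 80 — 10 left.
Route 12 has room for 70 more but only 10 remain, so it gets 10.
Total = 40×10 + 50×80 + 100×120 = 16400.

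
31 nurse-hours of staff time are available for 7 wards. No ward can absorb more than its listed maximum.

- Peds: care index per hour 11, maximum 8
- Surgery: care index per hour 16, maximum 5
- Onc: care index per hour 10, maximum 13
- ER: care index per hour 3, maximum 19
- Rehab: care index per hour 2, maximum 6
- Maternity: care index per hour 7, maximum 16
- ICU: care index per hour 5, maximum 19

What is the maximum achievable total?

333

Order the wards by care index per hour: Surgery 16 > Peds 11 > Onc 10 > Maternity 7 > ICU 5 > ER 3 > Rehab 2.
Give Surgery 5 to hit its cap of 5 — 26 left.
Peds takes 8 to reach its cap of 8 — 18 left.
Give Onc 13 to hit its cap of 13 — 5 left.
Maternity has room for 16 but only 5 remain, so it gets 5.
Total = 11×8 + 16×5 + 10×13 + 7×5 = 333.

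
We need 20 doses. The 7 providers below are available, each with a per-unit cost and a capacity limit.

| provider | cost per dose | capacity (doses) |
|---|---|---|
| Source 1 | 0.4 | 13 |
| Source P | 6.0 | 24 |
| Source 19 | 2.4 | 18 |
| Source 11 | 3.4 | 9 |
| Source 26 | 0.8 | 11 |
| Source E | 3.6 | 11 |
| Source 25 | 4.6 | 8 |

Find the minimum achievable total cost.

10.8

Fill from the cheapest provider first.
Source 1 (0.4): use full 13 → 7 doses to go.
Source 26 (0.8): take the remaining 7 → done.
Source 19, Source 11, Source E, Source 25, Source P: unused.
Cost = 13×0.4 + 7×0.8 = 10.8.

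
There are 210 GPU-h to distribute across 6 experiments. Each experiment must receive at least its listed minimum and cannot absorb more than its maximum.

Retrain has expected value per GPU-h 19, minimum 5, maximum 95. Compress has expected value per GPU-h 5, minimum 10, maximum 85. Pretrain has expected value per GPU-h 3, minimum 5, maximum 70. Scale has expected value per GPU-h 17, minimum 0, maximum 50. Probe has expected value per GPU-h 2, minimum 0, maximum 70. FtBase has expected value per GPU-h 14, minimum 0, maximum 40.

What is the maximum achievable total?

3330

Meeting every minimum uses 5+10+5+0+0+0 = 20 GPU-h, leaving 190.
Highest expected value per GPU-h first: Retrain 19 > Scale 17 > FtBase 14 > Compress 5 > Pretrain 3 > Probe 2.
Retrain: +90 to 95 (cap) → 100 left.
Scale takes 50 more to reach its cap of 50 → 50 left.
Give FtBase 40 more to hit its cap of 40 → 10 left.
Only 10 left; Compress takes them to reach 20.
Total = 19×95 + 5×20 + 3×5 + 17×50 + 14×40 = 3330.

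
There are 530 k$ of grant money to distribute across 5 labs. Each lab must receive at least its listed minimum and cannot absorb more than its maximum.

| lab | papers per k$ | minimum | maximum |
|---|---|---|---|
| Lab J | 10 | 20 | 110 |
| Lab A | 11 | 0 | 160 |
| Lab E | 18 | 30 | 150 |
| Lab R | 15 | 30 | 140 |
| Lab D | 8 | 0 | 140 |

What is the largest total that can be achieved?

Meeting every minimum uses 20+0+30+30+0 = 80 k$, leaving 450.
Rank by papers per k$: Lab E 18 > Lab R 15 > Lab A 11 > Lab J 10 > Lab D 8.
Lab E: +120 to 150 (cap) ; 330 left.
Lab R takes 110 more to reach its cap of 140 ; 220 left.
Lab A: +160 to 160 (cap) ; 60 left.
Lab J: +60 (room for 90) → 80. Pool exhausted.
Total = 10×80 + 11×160 + 18×150 + 15×140 = 7360.

7360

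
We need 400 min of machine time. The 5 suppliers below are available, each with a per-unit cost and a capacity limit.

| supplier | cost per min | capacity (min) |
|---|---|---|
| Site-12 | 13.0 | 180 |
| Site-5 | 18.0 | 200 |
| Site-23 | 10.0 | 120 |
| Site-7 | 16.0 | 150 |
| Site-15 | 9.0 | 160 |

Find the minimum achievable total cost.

4200

Cheapest first:
Site-15 (9.0): use full 160 ; 240 min to go.
Site-23 at 10.0: take all 120 min ; 120 still needed.
Site-12 at 13.0: take 120 of its 180 ; requirement met.
Site-7, Site-5: unused.
Cost = 160×9.0 + 120×10.0 + 120×13.0 = 4200.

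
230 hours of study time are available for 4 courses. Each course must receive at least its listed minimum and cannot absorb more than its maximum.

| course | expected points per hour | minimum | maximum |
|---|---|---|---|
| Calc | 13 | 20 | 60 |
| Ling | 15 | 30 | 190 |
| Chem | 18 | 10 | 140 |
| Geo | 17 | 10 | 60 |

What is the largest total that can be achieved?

3910

Meeting every minimum uses 20+30+10+10 = 70 hours, leaving 160.
Highest expected points per hour first: Chem 18 > Geo 17 > Ling 15 > Calc 13.
Chem takes 130 more to reach its cap of 140 ; 30 left.
Geo: +30 (room for 50) → 40. Pool exhausted.
Total = 13×20 + 15×30 + 18×140 + 17×40 = 3910.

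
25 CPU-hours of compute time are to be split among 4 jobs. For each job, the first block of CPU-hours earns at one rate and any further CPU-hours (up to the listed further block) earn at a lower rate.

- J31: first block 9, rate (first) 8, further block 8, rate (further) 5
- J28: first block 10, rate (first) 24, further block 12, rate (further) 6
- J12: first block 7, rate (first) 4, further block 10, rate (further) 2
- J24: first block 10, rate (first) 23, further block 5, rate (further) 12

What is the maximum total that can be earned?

Treat each block as its own option and order by rate: J28/T1 24 > J24/T1 23 > J24/T2 12 > J31/T1 8 > J28/T2 6 > J31/T2 5 > J12/T1 4 > J12/T2 2.
J28 T1 at 24: fill all 10 — 15 left.
J24 T1 at 23: fill all 10 — 5 left.
Fill J24 T2 block (5 at 12) — 0 left.
Total = 24×10 + 23×10 + 12×5 = 530.

530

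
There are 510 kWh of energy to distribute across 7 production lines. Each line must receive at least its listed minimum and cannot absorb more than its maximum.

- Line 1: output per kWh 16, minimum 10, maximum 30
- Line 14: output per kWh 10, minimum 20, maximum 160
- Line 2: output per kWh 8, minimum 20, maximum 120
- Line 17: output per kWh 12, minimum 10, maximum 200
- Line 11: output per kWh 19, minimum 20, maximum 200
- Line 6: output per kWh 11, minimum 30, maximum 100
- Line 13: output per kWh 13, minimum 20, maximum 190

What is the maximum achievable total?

Meeting every minimum uses 10+20+20+10+20+30+20 = 130 kWh, leaving 380.
Order the production lines by output per kWh: Line 11 19 > Line 1 16 > Line 13 13 > Line 17 12 > Line 6 11 > Line 14 10 > Line 2 8.
Line 11 takes 180 more to reach its cap of 200 → 200 left.
Line 1 takes 20 more to reach its cap of 30 → 180 left.
Line 13 takes 170 more to reach its cap of 190 → 10 left.
Line 17: +10 (room for 190) → 20. Pool exhausted.
Total = 16×30 + 10×20 + 8×20 + 12×20 + 19×200 + 11×30 + 13×190 = 7680.

7680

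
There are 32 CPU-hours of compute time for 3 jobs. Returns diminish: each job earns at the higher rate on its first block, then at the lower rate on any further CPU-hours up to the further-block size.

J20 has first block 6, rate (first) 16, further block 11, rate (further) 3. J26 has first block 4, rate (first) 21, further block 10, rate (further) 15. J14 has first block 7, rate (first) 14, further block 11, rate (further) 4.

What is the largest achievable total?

Treat each block as its own option and order by rate: J26/T1 21 > J20/T1 16 > J26/T2 15 > J14/T1 14 > J14/T2 4 > J20/T2 3.
J26 T1 at 21: fill all 4 ; 28 left.
J20 T1 at 16: fill all 6 ; 22 left.
J26 T2 at 15: fill all 10 ; 12 left.
J14/T1 (14): +7 ; 5 left.
J14 T2 at 4: only 5 left, fill 5.
Total = 21×4 + 16×6 + 15×10 + 14×7 + 4×5 = 448.

448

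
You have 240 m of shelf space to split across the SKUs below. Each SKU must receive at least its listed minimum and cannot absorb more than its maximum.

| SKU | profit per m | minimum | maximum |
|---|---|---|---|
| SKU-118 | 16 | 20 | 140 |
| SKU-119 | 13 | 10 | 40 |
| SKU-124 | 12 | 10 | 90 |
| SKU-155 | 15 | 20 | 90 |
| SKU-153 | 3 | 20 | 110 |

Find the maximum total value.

Meeting every minimum uses 20+10+10+20+20 = 80 m, leaving 160.
Highest profit per m first: SKU-118 16 > SKU-155 15 > SKU-119 13 > SKU-124 12 > SKU-153 3.
SKU-118 takes 120 more to reach its cap of 140 ; 40 left.
SKU-155: +40 (room for 70) → 60. Pool exhausted.
Total = 16×140 + 13×10 + 12×10 + 15×60 + 3×20 = 3450.

3450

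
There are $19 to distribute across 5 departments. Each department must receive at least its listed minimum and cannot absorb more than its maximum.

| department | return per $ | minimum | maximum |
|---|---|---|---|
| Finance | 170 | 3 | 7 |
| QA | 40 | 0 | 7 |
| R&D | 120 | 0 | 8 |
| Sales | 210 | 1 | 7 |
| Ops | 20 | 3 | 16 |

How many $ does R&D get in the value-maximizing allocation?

2

Meeting every minimum uses 3+0+0+1+3 = 7 $, leaving 12.
Order the departments by return per $: Sales 210 > Finance 170 > R&D 120 > QA 40 > Ops 20.
Give Sales 6 more to hit its cap of 7 → 6 left.
Finance: +4 to 7 (cap) → 2 left.
Only 2 left; R&D takes them to reach 2.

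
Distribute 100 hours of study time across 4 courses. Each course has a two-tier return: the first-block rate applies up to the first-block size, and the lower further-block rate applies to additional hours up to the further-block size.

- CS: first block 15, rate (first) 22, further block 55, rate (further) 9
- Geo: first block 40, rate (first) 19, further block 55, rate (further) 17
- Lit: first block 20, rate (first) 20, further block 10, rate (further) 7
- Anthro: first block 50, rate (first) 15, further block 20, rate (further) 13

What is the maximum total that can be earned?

1915

Treat each block as its own option and order by rate: CS/tier1 22 > Lit/tier1 20 > Geo/tier1 19 > Geo/tier2 17 > Anthro/tier1 15 > Anthro/tier2 13 > CS/tier2 9 > Lit/tier2 7.
CS/tier1 (22): +15 ; 85 left.
Lit tier1 at 20: fill all 20 ; 65 left.
Fill Geo tier1 block (40 at 19) ; 25 left.
Geo/tier2: +25 of 55 at 17; pool empty.
Total = 22×15 + 20×20 + 19×40 + 17×25 = 1915.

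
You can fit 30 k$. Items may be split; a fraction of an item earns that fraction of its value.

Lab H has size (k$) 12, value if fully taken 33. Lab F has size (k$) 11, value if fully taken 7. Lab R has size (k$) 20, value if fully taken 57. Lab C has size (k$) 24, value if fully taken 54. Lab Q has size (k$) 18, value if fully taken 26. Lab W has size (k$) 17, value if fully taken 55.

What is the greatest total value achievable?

Best value per unit of size first: Lab W 55/17≈3.24, Lab R 57/20≈2.85, Lab H 33/12≈2.75, Lab C 54/24≈2.25, Lab Q 26/18≈1.44, Lab F 7/11≈0.636.
All 17 k$ of Lab W fit (value 55) → 13 remain.
Only 13 k$ remain; take 13/20 of Lab R for value 57×13/20 = 37.05.
Total value = 92.05.

92.05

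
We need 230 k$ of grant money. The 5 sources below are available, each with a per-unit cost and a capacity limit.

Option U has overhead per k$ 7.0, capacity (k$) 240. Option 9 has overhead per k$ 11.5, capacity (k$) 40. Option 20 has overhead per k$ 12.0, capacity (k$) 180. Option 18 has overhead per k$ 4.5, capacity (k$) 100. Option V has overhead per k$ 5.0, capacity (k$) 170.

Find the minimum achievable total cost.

Fill from the cheapest source first.
Option 18 (4.5): use full 100 ; 130 k$ to go.
Take 130 from Option V at 5.0 to finish.
Option U, Option 9, Option 20: unused.
Cost = 100×4.5 + 130×5.0 = 1100.

1100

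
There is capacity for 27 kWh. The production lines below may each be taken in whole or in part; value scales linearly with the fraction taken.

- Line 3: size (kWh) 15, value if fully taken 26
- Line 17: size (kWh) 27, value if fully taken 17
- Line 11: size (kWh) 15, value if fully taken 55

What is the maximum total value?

Rank by value-to-size ratio: Line 11 55/15≈3.67, Line 3 26/15≈1.73, Line 17 17/27≈0.63.
All 15 kWh of Line 11 fit (value 55) → 12 remain.
Only 12 kWh remain; take 12/15 of Line 3 for value 26×12/15 = 20.8.
Total value = 75.8.

75.8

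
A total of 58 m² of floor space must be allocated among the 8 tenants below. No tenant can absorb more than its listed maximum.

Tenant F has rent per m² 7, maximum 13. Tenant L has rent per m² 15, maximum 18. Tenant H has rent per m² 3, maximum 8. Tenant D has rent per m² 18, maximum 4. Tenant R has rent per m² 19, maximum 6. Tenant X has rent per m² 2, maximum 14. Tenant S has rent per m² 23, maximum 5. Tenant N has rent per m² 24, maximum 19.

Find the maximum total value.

1069

Highest rent per m² first: Tenant N 24 > Tenant S 23 > Tenant R 19 > Tenant D 18 > Tenant L 15 > Tenant F 7 > Tenant H 3 > Tenant X 2.
Give Tenant N 19 to hit its cap of 19 ; 39 left.
Tenant S: +5 to 5 (cap) ; 34 left.
Give Tenant R 6 to hit its cap of 6 ; 28 left.
Tenant D takes 4 to reach its cap of 4 ; 24 left.
Tenant L: +18 to 18 (cap) ; 6 left.
Tenant F has room for 13 but only 6 remain, so it gets 6.
Total = 7×6 + 15×18 + 18×4 + 19×6 + 23×5 + 24×19 = 1069.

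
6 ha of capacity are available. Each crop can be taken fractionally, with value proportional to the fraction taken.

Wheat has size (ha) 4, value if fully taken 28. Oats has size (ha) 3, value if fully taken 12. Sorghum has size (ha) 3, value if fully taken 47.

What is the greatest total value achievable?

Best value per unit of size first: Sorghum 47/3≈15.7, Wheat 28/4≈7, Oats 12/3≈4.
All 3 ha of Sorghum fit (value 47) ; 3 remain.
Only 3 ha remain; take 3/4 of Wheat for value 28×3/4 = 21.
Total value = 68.

68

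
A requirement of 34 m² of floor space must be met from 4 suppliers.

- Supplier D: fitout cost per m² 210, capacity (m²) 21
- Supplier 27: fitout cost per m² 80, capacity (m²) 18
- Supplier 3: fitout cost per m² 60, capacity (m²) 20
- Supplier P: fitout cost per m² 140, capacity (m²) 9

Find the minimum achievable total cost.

Use suppliers in increasing cost order.
Take 20 from Supplier 3 at 60 ; need 14 more.
Take 14 from Supplier 27 at 80 to finish.
Supplier P, Supplier D: unused.
Cost = 20×60 + 14×80 = 2320.

2320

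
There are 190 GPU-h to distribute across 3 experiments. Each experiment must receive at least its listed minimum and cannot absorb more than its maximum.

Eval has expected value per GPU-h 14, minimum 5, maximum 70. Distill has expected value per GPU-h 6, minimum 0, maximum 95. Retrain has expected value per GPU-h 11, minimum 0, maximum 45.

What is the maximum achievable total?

1925

Meeting every minimum uses 5+0+0 = 5 GPU-h, leaving 185.
Rank by expected value per GPU-h: Eval 14 > Retrain 11 > Distill 6.
Eval takes 65 more to reach its cap of 70 — 120 left.
Retrain: +45 to 45 (cap) — 75 left.
Distill has room for 95 more but only 75 remain, so it gets 75.
Total = 14×70 + 6×75 + 11×45 = 1925.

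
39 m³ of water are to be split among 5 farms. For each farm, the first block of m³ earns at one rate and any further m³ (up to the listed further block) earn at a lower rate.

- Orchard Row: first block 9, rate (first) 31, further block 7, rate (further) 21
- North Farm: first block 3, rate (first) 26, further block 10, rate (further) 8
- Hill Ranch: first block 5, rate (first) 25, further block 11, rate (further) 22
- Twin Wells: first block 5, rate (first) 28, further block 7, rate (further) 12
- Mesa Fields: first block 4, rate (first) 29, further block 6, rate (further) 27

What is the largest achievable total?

1054

Order all 10 blocks by rate: Orchard Row/T1 31 > Mesa Fields/T1 29 > Twin Wells/T1 28 > Mesa Fields/T2 27 > North Farm/T1 26 > Hill Ranch/T1 25 > Hill Ranch/T2 22 > Orchard Row/T2 21 > Twin Wells/T2 12 > North Farm/T2 8.
Fill Orchard Row T1 block (9 at 31) — 30 left.
Mesa Fields T1 at 29: fill all 4 — 26 left.
Fill Twin Wells T1 block (5 at 28) — 21 left.
Mesa Fields/T2 (27): +6 — 15 left.
North Farm/T1 (26): +3 — 12 left.
Hill Ranch T1 at 25: fill all 5 — 7 left.
Hill Ranch T2 at 22: only 7 left, fill 7.
Total = 31×9 + 29×4 + 28×5 + 27×6 + 26×3 + 25×5 + 22×7 = 1054.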